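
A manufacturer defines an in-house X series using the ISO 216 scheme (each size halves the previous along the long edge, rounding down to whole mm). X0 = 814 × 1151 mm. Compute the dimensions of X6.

101 × 143 mm

X1 = 575 × 814 mm (from X0 by 1 halving).
X2: ⌊814/2⌋ × 575 = 407 × 575 mm
X3: ⌊575/2⌋ × 407 = 287 × 407 mm
X4: ⌊407/2⌋ × 287 = 203 × 287 mm
X5: ⌊287/2⌋ × 203 = 143 × 203 mm
X6: ⌊203/2⌋ × 143 = 101 × 143 mm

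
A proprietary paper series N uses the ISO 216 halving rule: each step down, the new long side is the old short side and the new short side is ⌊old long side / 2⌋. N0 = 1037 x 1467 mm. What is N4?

259 × 366 mm

N1: ⌊1467/2⌋ × 1037 = 733 × 1037 mm
N2: ⌊1037/2⌋ × 733 = 518 × 733 mm
N3: ⌊733/2⌋ × 518 = 366 × 518 mm
N4: ⌊518/2⌋ × 366 = 259 × 366 mm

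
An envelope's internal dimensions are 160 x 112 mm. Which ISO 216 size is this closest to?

Aspect ratio 160/112 ≈ 1.429 — close to the ISO √2 ≈ 1.414.
In the C-series (envelope sizes, between A and B): C6 = 114 × 162 mm.
Off by 4 mm total — nearest standard size.

C6 (114 × 162 mm)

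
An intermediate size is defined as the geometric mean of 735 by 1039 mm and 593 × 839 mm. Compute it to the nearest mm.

Short side: √(735 · 593) = √435855 ≈ 660.2 → 660 mm
Long side: √(1039 · 839) = √871721 ≈ 933.7 → 934 mm

660 × 934 mm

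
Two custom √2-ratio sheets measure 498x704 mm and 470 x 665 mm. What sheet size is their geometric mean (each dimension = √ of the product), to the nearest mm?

484 × 684 mm

Short side: √(498 · 470) = √234060 ≈ 483.8 → 484 mm
Long side: √(704 · 665) = √468160 ≈ 684.2 → 684 mm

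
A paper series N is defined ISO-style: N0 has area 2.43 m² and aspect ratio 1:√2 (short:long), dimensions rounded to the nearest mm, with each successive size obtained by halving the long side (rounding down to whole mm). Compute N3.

463 × 655 mm

Let N0's short side be w mm. w · w√2 = 2.43 m² = 2,430,000 mm², so w ≈ 1310.8 mm and w√2 ≈ 1853.8 mm → N0 = 1311 × 1854 mm.
N1: ⌊1854/2⌋ × 1311 = 927 × 1311 mm
N2: ⌊1311/2⌋ × 927 = 655 × 927 mm
N3: ⌊927/2⌋ × 655 = 463 × 655 mm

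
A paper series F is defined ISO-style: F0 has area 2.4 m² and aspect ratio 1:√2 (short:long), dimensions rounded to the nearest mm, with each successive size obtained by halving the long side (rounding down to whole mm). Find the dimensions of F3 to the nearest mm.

Let F0's short side be w mm. w · w√2 = 2.4 m² = 2,400,000 mm², so w ≈ 1302.7 mm and w√2 ≈ 1842.3 mm → F0 = 1303 × 1842 mm.
F1: ⌊1842/2⌋ × 1303 = 921 × 1303 mm
F2: ⌊1303/2⌋ × 921 = 651 × 921 mm
F3: ⌊921/2⌋ × 651 = 460 × 651 mm

460 × 651 mm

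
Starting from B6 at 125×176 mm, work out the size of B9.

44 × 62 mm

B7: ⌊176/2⌋ × 125 = 88 × 125 mm
B8: ⌊125/2⌋ × 88 = 62 × 88 mm
B9: ⌊88/2⌋ × 62 = 44 × 62 mm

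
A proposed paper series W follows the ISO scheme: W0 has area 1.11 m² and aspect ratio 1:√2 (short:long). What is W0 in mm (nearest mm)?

Let the short side be w mm. Then w · w√2 = 1.11 m² = 1,110,000 mm².
w² = 1,110,000/√2, so w ≈ 885.9 mm; long side = w√2 ≈ 1252.9 mm.

886 × 1253 mm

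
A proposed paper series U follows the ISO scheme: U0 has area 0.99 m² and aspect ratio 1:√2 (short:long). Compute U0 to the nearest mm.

Let the short side be w mm. Then w · w√2 = 0.99 m² = 990,000 mm².
w² = 990,000/√2, so w ≈ 836.7 mm; long side = w√2 ≈ 1183.2 mm.

837 × 1183 mm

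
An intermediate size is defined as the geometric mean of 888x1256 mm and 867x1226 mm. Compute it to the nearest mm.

Short side: √(888 · 867) = √769896 ≈ 877.4 → 877 mm
Long side: √(1256 · 1226) = √1539856 ≈ 1240.9 → 1241 mm

877 × 1241 mm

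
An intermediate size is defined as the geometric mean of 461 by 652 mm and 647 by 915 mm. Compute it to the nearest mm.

Short side: √(461 · 647) = √298267 ≈ 546.1 → 546 mm
Long side: √(652 · 915) = √596580 ≈ 772.4 → 772 mm

546 × 772 mm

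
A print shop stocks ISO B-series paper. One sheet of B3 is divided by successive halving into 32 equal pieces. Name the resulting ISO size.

B8

32 = 2^5, so 5 halving steps.
B3 → B4 → … → B8 after 5 steps.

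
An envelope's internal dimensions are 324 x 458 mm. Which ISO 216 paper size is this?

Aspect ratio 458/324 ≈ 1.414 — close to the ISO √2 ≈ 1.414.
In the C-series (envelope sizes, between A and B): C3 = 324 × 458 mm.

C3 (324 × 458 mm)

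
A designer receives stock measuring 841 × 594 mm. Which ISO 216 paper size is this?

A1 (594 × 841 mm)

Aspect ratio 841/594 ≈ 1.416 — close to the ISO √2 ≈ 1.414.
In the A-series (A0 area = 1 m²): A1 = 594 × 841 mm.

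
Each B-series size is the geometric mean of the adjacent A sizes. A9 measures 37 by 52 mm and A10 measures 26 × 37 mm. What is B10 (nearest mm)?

Short side: √(37 · 26) = √962 ≈ 31.0 → 31 mm
Long side: √(52 · 37) = √1924 ≈ 43.9 → 44 mm

31 × 44 mm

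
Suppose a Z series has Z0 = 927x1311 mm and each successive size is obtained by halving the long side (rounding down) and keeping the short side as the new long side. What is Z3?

Z1: ⌊1311/2⌋ × 927 = 655 × 927 mm
Z2: ⌊927/2⌋ × 655 = 463 × 655 mm
Z3: ⌊655/2⌋ × 463 = 327 × 463 mm

327 × 463 mm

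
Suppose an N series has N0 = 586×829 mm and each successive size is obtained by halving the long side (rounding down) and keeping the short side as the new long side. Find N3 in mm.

N1: ⌊829/2⌋ × 586 = 414 × 586 mm
N2: ⌊586/2⌋ × 414 = 293 × 414 mm
N3: ⌊414/2⌋ × 293 = 207 × 293 mm

207 × 293 mm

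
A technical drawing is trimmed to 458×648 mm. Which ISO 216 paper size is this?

Aspect ratio 648/458 ≈ 1.415 — close to the ISO √2 ≈ 1.414.
In the C-series (envelope sizes, between A and B): C2 = 458 × 648 mm.

C2 (458 × 648 mm)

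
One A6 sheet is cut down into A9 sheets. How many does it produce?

Each ISO step halves the sheet: 1 × A6 → 2 × A7 → 4 × A8 → 8 × A9
From A6 to A9 is 3 halving steps: 2^3 = 8.

8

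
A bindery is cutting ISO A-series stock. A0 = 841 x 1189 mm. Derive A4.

A1: ⌊1189/2⌋ × 841 = 594 × 841 mm
A2: ⌊841/2⌋ × 594 = 420 × 594 mm
A3: ⌊594/2⌋ × 420 = 297 × 420 mm
A4: ⌊420/2⌋ × 297 = 210 × 297 mm

210 × 297 mm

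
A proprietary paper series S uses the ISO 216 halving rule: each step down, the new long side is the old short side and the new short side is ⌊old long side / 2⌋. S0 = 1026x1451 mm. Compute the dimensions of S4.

S1: ⌊1451/2⌋ × 1026 = 725 × 1026 mm
S2: ⌊1026/2⌋ × 725 = 513 × 725 mm
S3: ⌊725/2⌋ × 513 = 362 × 513 mm
S4: ⌊513/2⌋ × 362 = 256 × 362 mm

256 × 362 mm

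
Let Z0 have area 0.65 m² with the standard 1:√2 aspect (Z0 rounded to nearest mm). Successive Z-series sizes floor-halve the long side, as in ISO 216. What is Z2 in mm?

339 × 479 mm

Let Z0's short side be w mm. w · w√2 = 0.65 m² = 650,000 mm², so w ≈ 678.0 mm and w√2 ≈ 958.8 mm → Z0 = 678 × 959 mm.
Z1: ⌊959/2⌋ × 678 = 479 × 678 mm
Z2: ⌊678/2⌋ × 479 = 339 × 479 mm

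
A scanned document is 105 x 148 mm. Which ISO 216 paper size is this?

A6 (105 × 148 mm)

Aspect ratio 148/105 ≈ 1.410 — close to the ISO √2 ≈ 1.414.
In the A-series (A0 area = 1 m²): A6 = 105 × 148 mm.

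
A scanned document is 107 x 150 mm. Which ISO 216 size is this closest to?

Aspect ratio 150/107 ≈ 1.402 — close to the ISO √2 ≈ 1.414.
In the A-series (A0 area = 1 m²): A6 = 105 × 148 mm.
Off by 4 mm total — nearest standard size.

A6 (105 × 148 mm)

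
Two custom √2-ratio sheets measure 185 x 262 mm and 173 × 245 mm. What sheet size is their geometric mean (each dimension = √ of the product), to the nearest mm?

Short side: √(185 · 173) = √32005 ≈ 178.9 → 179 mm
Long side: √(262 · 245) = √64190 ≈ 253.4 → 253 mm

179 × 253 mm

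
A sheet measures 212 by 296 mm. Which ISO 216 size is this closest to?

Aspect ratio 296/212 ≈ 1.396 (ISO target is √2 ≈ 1.414).
In the A-series (A0 area = 1 m²): A4 = 210 × 297 mm.
Off by 3 mm total — nearest standard size.

A4 (210 × 297 mm)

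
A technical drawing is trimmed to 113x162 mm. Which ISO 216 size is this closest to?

C6 (114 × 162 mm)

Aspect ratio 162/113 ≈ 1.434 (ISO target is √2 ≈ 1.414).
In the C-series (envelope sizes, between A and B): C6 = 114 × 162 mm.
Off by 1 mm total — nearest standard size.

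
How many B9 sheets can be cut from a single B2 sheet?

B2 = 500 × 707 mm; B9 = 44 × 62 mm.
Each halving step doubles the count; 7 steps from B2 to B9.
2^7 = 128.

128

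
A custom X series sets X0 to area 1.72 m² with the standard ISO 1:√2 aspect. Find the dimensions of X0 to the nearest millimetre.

Let the short side be w mm. Then w · w√2 = 1.72 m² = 1,720,000 mm².
w² = 1,720,000/√2, so w ≈ 1102.8 mm; long side = w√2 ≈ 1559.6 mm.

1103 × 1560 mm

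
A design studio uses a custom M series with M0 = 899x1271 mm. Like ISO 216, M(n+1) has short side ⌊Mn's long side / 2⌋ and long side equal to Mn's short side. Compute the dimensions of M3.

317 × 449 mm

M1 = 635 × 899 mm (from M0 by 1 halving).
M2: ⌊899/2⌋ × 635 = 449 × 635 mm
M3: ⌊635/2⌋ × 449 = 317 × 449 mm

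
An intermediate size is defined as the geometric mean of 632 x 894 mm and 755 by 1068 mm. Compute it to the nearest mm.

691 × 977 mm

Short side: √(632 · 755) = √477160 ≈ 690.8 → 691 mm
Long side: √(894 · 1068) = √954792 ≈ 977.1 → 977 mm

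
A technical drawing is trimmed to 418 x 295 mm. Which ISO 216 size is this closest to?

A3 (297 × 420 mm)

Aspect ratio 418/295 ≈ 1.417 — close to the ISO √2 ≈ 1.414.
In the A-series (A0 area = 1 m²): A3 = 297 × 420 mm.
Off by 4 mm total — nearest standard size.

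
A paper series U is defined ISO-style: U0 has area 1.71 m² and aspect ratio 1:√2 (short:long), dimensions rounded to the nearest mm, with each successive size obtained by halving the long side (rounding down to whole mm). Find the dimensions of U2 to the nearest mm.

550 × 777 mm

Let U0's short side be w mm. w · w√2 = 1.71 m² = 1,710,000 mm², so w ≈ 1099.6 mm and w√2 ≈ 1555.1 mm → U0 = 1100 × 1555 mm.
U1: ⌊1555/2⌋ × 1100 = 777 × 1100 mm
U2: ⌊1100/2⌋ × 777 = 550 × 777 mm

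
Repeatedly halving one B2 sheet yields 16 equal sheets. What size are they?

B6

16 = 2^4, so 4 halving steps.
B2 → B3 → … → B6 after 4 steps.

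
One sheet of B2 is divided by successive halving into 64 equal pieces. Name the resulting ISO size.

B8

64 = 2^6, so 6 halving steps.
B2 → B3 → … → B8 after 6 steps.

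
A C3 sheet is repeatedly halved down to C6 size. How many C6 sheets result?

Each ISO step halves the sheet: 1 × C3 → 2 × C4 → 4 × C5 → 8 × C6
From C3 to C6 is 3 halving steps: 2^3 = 8.

8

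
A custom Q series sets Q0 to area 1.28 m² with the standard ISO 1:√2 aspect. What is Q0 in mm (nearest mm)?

951 × 1345 mm

Let the short side be w mm. Then w · w√2 = 1.28 m² = 1,280,000 mm².
w² = 1,280,000/√2, so w ≈ 951.4 mm; long side = w√2 ≈ 1345.4 mm.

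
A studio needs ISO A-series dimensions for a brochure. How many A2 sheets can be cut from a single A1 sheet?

2

Each ISO step halves the sheet: 1 × A1 → 2 × A2
From A1 to A2 is 1 halving step: 2^1 = 2.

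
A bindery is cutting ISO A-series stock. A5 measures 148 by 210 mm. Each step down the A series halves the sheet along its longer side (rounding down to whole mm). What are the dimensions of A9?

37 × 52 mm

A6: ⌊210/2⌋ × 148 = 105 × 148 mm
A7: ⌊148/2⌋ × 105 = 74 × 105 mm
A8: ⌊105/2⌋ × 74 = 52 × 74 mm
A9: ⌊74/2⌋ × 52 = 37 × 52 mm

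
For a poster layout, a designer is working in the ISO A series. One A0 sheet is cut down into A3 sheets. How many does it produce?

8

Each ISO step halves the sheet: 1 × A0 → 2 × A1 → 4 × A2 → 8 × A3
From A0 to A3 is 3 halving steps: 2^3 = 8.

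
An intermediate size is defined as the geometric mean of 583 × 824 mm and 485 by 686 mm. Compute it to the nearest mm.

Short side: √(583 · 485) = √282755 ≈ 531.7 → 532 mm
Long side: √(824 · 686) = √565264 ≈ 751.8 → 752 mm

532 × 752 mm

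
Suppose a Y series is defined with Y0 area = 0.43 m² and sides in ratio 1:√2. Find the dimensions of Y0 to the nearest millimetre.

Let the short side be w mm. Then w · w√2 = 0.43 m² = 430,000 mm².
w² = 430,000/√2, so w ≈ 551.4 mm; long side = w√2 ≈ 779.8 mm.

551 × 780 mm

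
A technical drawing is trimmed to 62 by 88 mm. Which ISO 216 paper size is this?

B8 (62 × 88 mm)

Aspect ratio 88/62 ≈ 1.419 — close to the ISO √2 ≈ 1.414.
In the B-series (B0 = 1000 × 1414 mm): B8 = 62 × 88 mm.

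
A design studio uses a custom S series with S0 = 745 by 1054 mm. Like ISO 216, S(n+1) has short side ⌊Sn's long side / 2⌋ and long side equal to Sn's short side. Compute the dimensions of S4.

S1: ⌊1054/2⌋ × 745 = 527 × 745 mm
S2: ⌊745/2⌋ × 527 = 372 × 527 mm
S3: ⌊527/2⌋ × 372 = 263 × 372 mm
S4: ⌊372/2⌋ × 263 = 186 × 263 mm

186 × 263 mm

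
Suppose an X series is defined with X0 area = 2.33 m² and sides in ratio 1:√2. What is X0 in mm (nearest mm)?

1284 × 1815 mm

Let the short side be w mm. Then w · w√2 = 2.33 m² = 2,330,000 mm².
w² = 2,330,000/√2, so w ≈ 1283.6 mm; long side = w√2 ≈ 1815.2 mm.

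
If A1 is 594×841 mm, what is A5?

A2: ⌊841/2⌋ × 594 = 420 × 594 mm
A3: ⌊594/2⌋ × 420 = 297 × 420 mm
A4: ⌊420/2⌋ × 297 = 210 × 297 mm
A5: ⌊297/2⌋ × 210 = 148 × 210 mm

148 × 210 mm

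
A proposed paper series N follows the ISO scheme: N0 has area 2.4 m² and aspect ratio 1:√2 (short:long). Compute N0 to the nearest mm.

Let the short side be w mm. Then w · w√2 = 2.4 m² = 2,400,000 mm².
w² = 2,400,000/√2, so w ≈ 1302.7 mm; long side = w√2 ≈ 1842.3 mm.

1303 × 1842 mm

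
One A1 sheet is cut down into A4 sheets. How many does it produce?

A1 = 594 × 841 mm; A4 = 210 × 297 mm.
Each halving step doubles the count; 3 steps from A1 to A4.
2^3 = 8.

8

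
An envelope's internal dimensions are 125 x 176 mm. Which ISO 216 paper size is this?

Aspect ratio 176/125 ≈ 1.408 — close to the ISO √2 ≈ 1.414.
In the B-series (B0 = 1000 × 1414 mm): B6 = 125 × 176 mm.

B6 (125 × 176 mm)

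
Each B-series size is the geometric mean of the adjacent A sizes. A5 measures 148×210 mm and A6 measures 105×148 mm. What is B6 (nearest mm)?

Short side: √(148 · 105) = √15540 ≈ 124.7 → 125 mm
Long side: √(210 · 148) = √31080 ≈ 176.3 → 176 mm

125 × 176 mm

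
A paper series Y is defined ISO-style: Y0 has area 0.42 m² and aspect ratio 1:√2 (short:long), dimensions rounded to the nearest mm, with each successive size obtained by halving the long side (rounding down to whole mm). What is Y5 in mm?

Let Y0's short side be w mm. w · w√2 = 0.42 m² = 420,000 mm², so w ≈ 545.0 mm and w√2 ≈ 770.7 mm → Y0 = 545 × 771 mm.
Y1: ⌊771/2⌋ × 545 = 385 × 545 mm
Y2: ⌊545/2⌋ × 385 = 272 × 385 mm
Y3: ⌊385/2⌋ × 272 = 192 × 272 mm
Y4: ⌊272/2⌋ × 192 = 136 × 192 mm
Y5: ⌊192/2⌋ × 136 = 96 × 136 mm

96 × 136 mm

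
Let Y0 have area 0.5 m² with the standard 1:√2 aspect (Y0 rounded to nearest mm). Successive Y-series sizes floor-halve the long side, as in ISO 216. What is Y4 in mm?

Let Y0's short side be w mm. w · w√2 = 0.5 m² = 500,000 mm², so w ≈ 594.6 mm and w√2 ≈ 840.9 mm → Y0 = 595 × 841 mm.
Y1: ⌊841/2⌋ × 595 = 420 × 595 mm
Y2: ⌊595/2⌋ × 420 = 297 × 420 mm
Y3: ⌊420/2⌋ × 297 = 210 × 297 mm
Y4: ⌊297/2⌋ × 210 = 148 × 210 mm

148 × 210 mm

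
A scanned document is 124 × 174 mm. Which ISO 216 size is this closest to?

Aspect ratio 174/124 ≈ 1.403 — close to the ISO √2 ≈ 1.414.
In the B-series (B0 = 1000 × 1414 mm): B6 = 125 × 176 mm.
Off by 3 mm total — nearest standard size.

B6 (125 × 176 mm)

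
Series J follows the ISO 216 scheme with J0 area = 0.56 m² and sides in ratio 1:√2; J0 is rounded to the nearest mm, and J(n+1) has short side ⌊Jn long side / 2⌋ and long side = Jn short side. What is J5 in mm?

Let J0's short side be w mm. w · w√2 = 0.56 m² = 560,000 mm², so w ≈ 629.3 mm and w√2 ≈ 889.9 mm → J0 = 629 × 890 mm.
J1: ⌊890/2⌋ × 629 = 445 × 629 mm
J2: ⌊629/2⌋ × 445 = 314 × 445 mm
J3: ⌊445/2⌋ × 314 = 222 × 314 mm
J4: ⌊314/2⌋ × 222 = 157 × 222 mm
J5: ⌊222/2⌋ × 157 = 111 × 157 mm

111 × 157 mm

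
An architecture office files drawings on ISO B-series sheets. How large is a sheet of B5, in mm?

176 × 250 mm

B0 = 1000 × 1414 mm (B0 has a 1000 mm short side, aspect 1:√2).
B1: ⌊1414/2⌋ × 1000 = 707 × 1000 mm
B2: ⌊1000/2⌋ × 707 = 500 × 707 mm
B3: ⌊707/2⌋ × 500 = 353 × 500 mm
B4: ⌊500/2⌋ × 353 = 250 × 353 mm
B5: ⌊353/2⌋ × 250 = 176 × 250 mm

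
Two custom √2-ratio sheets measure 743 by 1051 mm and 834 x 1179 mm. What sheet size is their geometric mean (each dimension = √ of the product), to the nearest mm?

787 × 1113 mm

Short side: √(743 · 834) = √619662 ≈ 787.2 → 787 mm
Long side: √(1051 · 1179) = √1239129 ≈ 1113.2 → 1113 mm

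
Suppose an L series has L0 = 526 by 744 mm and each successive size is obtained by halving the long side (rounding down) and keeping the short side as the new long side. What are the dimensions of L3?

L1: ⌊744/2⌋ × 526 = 372 × 526 mm
L2: ⌊526/2⌋ × 372 = 263 × 372 mm
L3: ⌊372/2⌋ × 263 = 186 × 263 mm

186 × 263 mm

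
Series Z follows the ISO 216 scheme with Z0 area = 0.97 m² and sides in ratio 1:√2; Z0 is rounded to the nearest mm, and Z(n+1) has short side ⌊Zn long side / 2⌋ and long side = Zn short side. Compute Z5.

Let Z0's short side be w mm. w · w√2 = 0.97 m² = 970,000 mm², so w ≈ 828.2 mm and w√2 ≈ 1171.2 mm → Z0 = 828 × 1171 mm.
Z1: ⌊1171/2⌋ × 828 = 585 × 828 mm
Z2: ⌊828/2⌋ × 585 = 414 × 585 mm
Z3: ⌊585/2⌋ × 414 = 292 × 414 mm
Z4: ⌊414/2⌋ × 292 = 207 × 292 mm
Z5: ⌊292/2⌋ × 207 = 146 × 207 mm

146 × 207 mm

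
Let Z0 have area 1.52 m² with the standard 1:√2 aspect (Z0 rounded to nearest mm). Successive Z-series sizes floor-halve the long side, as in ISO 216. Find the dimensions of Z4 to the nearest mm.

259 × 366 mm

Let Z0's short side be w mm. w · w√2 = 1.52 m² = 1,520,000 mm², so w ≈ 1036.7 mm and w√2 ≈ 1466.2 mm → Z0 = 1037 × 1466 mm.
Z1: ⌊1466/2⌋ × 1037 = 733 × 1037 mm
Z2: ⌊1037/2⌋ × 733 = 518 × 733 mm
Z3: ⌊733/2⌋ × 518 = 366 × 518 mm
Z4: ⌊518/2⌋ × 366 = 259 × 366 mm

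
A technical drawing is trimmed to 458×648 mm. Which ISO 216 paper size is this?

C2 (458 × 648 mm)

Aspect ratio 648/458 ≈ 1.415 — close to the ISO √2 ≈ 1.414.
In the C-series (envelope sizes, between A and B): C2 = 458 × 648 mm.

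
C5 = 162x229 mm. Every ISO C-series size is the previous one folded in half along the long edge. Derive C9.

C6: ⌊229/2⌋ × 162 = 114 × 162 mm
C7: ⌊162/2⌋ × 114 = 81 × 114 mm
C8: ⌊114/2⌋ × 81 = 57 × 81 mm
C9: ⌊81/2⌋ × 57 = 40 × 57 mm

40 × 57 mm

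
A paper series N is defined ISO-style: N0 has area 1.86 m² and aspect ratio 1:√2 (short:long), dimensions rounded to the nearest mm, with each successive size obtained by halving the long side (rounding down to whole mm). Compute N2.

Let N0's short side be w mm. w · w√2 = 1.86 m² = 1,860,000 mm², so w ≈ 1146.8 mm and w√2 ≈ 1621.9 mm → N0 = 1147 × 1622 mm.
N1: ⌊1622/2⌋ × 1147 = 811 × 1147 mm
N2: ⌊1147/2⌋ × 811 = 573 × 811 mm

573 × 811 mm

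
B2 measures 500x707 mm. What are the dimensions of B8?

62 × 88 mm

B3: ⌊707/2⌋ × 500 = 353 × 500 mm
B4: ⌊500/2⌋ × 353 = 250 × 353 mm
B5: ⌊353/2⌋ × 250 = 176 × 250 mm
B6: ⌊250/2⌋ × 176 = 125 × 176 mm
B7: ⌊176/2⌋ × 125 = 88 × 125 mm
B8: ⌊125/2⌋ × 88 = 62 × 88 mm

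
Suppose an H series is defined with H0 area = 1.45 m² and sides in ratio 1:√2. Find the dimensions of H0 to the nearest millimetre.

Let the short side be w mm. Then w · w√2 = 1.45 m² = 1,450,000 mm².
w² = 1,450,000/√2, so w ≈ 1012.6 mm; long side = w√2 ≈ 1432.0 mm.

1013 × 1432 mm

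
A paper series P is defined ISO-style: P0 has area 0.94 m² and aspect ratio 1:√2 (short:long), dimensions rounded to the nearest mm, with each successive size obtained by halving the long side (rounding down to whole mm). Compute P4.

203 × 288 mm

Let P0's short side be w mm. w · w√2 = 0.94 m² = 940,000 mm², so w ≈ 815.3 mm and w√2 ≈ 1153.0 mm → P0 = 815 × 1153 mm.
P1: ⌊1153/2⌋ × 815 = 576 × 815 mm
P2: ⌊815/2⌋ × 576 = 407 × 576 mm
P3: ⌊576/2⌋ × 407 = 288 × 407 mm
P4: ⌊407/2⌋ × 288 = 203 × 288 mm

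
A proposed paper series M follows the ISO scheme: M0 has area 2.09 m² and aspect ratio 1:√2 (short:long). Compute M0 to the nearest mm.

1216 × 1719 mm

Let the short side be w mm. Then w · w√2 = 2.09 m² = 2,090,000 mm².
w² = 2,090,000/√2, so w ≈ 1215.7 mm; long side = w√2 ≈ 1719.2 mm.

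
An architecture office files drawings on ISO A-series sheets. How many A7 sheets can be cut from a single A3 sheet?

16

A3 = 297 × 420 mm; A7 = 74 × 105 mm.
Each halving step doubles the count; 4 steps from A3 to A7.
2^4 = 16.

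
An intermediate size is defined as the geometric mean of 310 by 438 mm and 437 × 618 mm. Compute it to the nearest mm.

368 × 520 mm

Short side: √(310 · 437) = √135470 ≈ 368.1 → 368 mm
Long side: √(438 · 618) = √270684 ≈ 520.3 → 520 mm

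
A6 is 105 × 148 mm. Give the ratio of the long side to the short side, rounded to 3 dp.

148 / 105 = 1.410
ISO 216 targets √2 ≈ 1.414; the -0.005 deviation is from mm rounding.

1.410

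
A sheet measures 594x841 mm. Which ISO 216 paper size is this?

Aspect ratio 841/594 ≈ 1.416 — close to the ISO √2 ≈ 1.414.
In the A-series (A0 area = 1 m²): A1 = 594 × 841 mm.

A1 (594 × 841 mm)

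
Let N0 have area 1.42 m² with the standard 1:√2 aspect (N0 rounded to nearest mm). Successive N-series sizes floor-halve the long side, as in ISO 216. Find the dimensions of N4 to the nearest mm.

Let N0's short side be w mm. w · w√2 = 1.42 m² = 1,420,000 mm², so w ≈ 1002.0 mm and w√2 ≈ 1417.1 mm → N0 = 1002 × 1417 mm.
N1: ⌊1417/2⌋ × 1002 = 708 × 1002 mm
N2: ⌊1002/2⌋ × 708 = 501 × 708 mm
N3: ⌊708/2⌋ × 501 = 354 × 501 mm
N4: ⌊501/2⌋ × 354 = 250 × 354 mm

250 × 354 mm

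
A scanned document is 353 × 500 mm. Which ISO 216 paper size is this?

B3 (353 × 500 mm)

Aspect ratio 500/353 ≈ 1.416 — close to the ISO √2 ≈ 1.414.
In the B-series (B0 = 1000 × 1414 mm): B3 = 353 × 500 mm.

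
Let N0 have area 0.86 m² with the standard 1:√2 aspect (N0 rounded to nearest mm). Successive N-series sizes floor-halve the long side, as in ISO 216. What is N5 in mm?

137 × 195 mm

Let N0's short side be w mm. w · w√2 = 0.86 m² = 860,000 mm², so w ≈ 779.8 mm and w√2 ≈ 1102.8 mm → N0 = 780 × 1103 mm.
N1: ⌊1103/2⌋ × 780 = 551 × 780 mm
N2: ⌊780/2⌋ × 551 = 390 × 551 mm
N3: ⌊551/2⌋ × 390 = 275 × 390 mm
N4: ⌊390/2⌋ × 275 = 195 × 275 mm
N5: ⌊275/2⌋ × 195 = 137 × 195 mm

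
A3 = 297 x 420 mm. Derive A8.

52 × 74 mm

A4: ⌊420/2⌋ × 297 = 210 × 297 mm
A5: ⌊297/2⌋ × 210 = 148 × 210 mm
A6: ⌊210/2⌋ × 148 = 105 × 148 mm
A7: ⌊148/2⌋ × 105 = 74 × 105 mm
A8: ⌊105/2⌋ × 74 = 52 × 74 mm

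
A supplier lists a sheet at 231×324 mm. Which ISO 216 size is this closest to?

C4 (229 × 324 mm)

Aspect ratio 324/231 ≈ 1.403 — close to the ISO √2 ≈ 1.414.
In the C-series (envelope sizes, between A and B): C4 = 229 × 324 mm.
Off by 2 mm total — nearest standard size.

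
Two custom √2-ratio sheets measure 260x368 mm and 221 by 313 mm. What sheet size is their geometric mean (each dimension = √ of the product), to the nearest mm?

240 × 339 mm

Short side: √(260 · 221) = √57460 ≈ 239.7 → 240 mm
Long side: √(368 · 313) = √115184 ≈ 339.4 → 339 mm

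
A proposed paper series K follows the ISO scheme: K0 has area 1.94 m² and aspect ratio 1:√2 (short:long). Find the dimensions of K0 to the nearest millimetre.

1171 × 1656 mm

Let the short side be w mm. Then w · w√2 = 1.94 m² = 1,940,000 mm².
w² = 1,940,000/√2, so w ≈ 1171.2 mm; long side = w√2 ≈ 1656.4 mm.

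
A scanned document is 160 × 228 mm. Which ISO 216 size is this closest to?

C5 (162 × 229 mm)

Aspect ratio 228/160 ≈ 1.425 — close to the ISO √2 ≈ 1.414.
In the C-series (envelope sizes, between A and B): C5 = 162 × 229 mm.
Off by 3 mm total — nearest standard size.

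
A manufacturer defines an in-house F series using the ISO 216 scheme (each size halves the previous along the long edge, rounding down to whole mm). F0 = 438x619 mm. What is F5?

77 × 109 mm

F1: ⌊619/2⌋ × 438 = 309 × 438 mm
F2: ⌊438/2⌋ × 309 = 219 × 309 mm
F3: ⌊309/2⌋ × 219 = 154 × 219 mm
F4: ⌊219/2⌋ × 154 = 109 × 154 mm
F5: ⌊154/2⌋ × 109 = 77 × 109 mm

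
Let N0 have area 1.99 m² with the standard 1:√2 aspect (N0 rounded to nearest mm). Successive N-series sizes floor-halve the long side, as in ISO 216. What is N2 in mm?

Let N0's short side be w mm. w · w√2 = 1.99 m² = 1,990,000 mm², so w ≈ 1186.2 mm and w√2 ≈ 1677.6 mm → N0 = 1186 × 1678 mm.
N1: ⌊1678/2⌋ × 1186 = 839 × 1186 mm
N2: ⌊1186/2⌋ × 839 = 593 × 839 mm

593 × 839 mm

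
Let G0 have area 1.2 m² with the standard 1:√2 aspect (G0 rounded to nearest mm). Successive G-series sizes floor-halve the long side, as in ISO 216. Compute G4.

Let G0's short side be w mm. w · w√2 = 1.2 m² = 1,200,000 mm², so w ≈ 921.2 mm and w√2 ≈ 1302.7 mm → G0 = 921 × 1303 mm.
G1: ⌊1303/2⌋ × 921 = 651 × 921 mm
G2: ⌊921/2⌋ × 651 = 460 × 651 mm
G3: ⌊651/2⌋ × 460 = 325 × 460 mm
G4: ⌊460/2⌋ × 325 = 230 × 325 mm

230 × 325 mm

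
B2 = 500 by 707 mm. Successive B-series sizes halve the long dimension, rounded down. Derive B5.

B3: ⌊707/2⌋ × 500 = 353 × 500 mm
B4: ⌊500/2⌋ × 353 = 250 × 353 mm
B5: ⌊353/2⌋ × 250 = 176 × 250 mm

176 × 250 mm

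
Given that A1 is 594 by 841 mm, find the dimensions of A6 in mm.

A2: ⌊841/2⌋ × 594 = 420 × 594 mm
A3: ⌊594/2⌋ × 420 = 297 × 420 mm
A4: ⌊420/2⌋ × 297 = 210 × 297 mm
A5: ⌊297/2⌋ × 210 = 148 × 210 mm
A6: ⌊210/2⌋ × 148 = 105 × 148 mm

105 × 148 mm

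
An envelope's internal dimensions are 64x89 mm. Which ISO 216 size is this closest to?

Aspect ratio 89/64 ≈ 1.391 (ISO target is √2 ≈ 1.414).
In the B-series (B0 = 1000 × 1414 mm): B8 = 62 × 88 mm.
Off by 3 mm total — nearest standard size.

B8 (62 × 88 mm)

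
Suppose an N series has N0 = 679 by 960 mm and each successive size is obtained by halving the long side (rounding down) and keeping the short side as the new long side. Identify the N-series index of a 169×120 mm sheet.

N0: 679 × 960 mm
N1: 480 × 679 mm
N2: 339 × 480 mm
N3: 240 × 339 mm
N4: 169 × 240 mm
N5: 120 × 169 mm
N6: 84 × 120 mm
→ matches N5.

N5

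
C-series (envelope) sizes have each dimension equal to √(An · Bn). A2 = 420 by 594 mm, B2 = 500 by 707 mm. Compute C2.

Short side: √(420 · 500) = √210000 ≈ 458.3 → 458 mm
Long side: √(594 · 707) = √419958 ≈ 648.0 → 648 mm

458 × 648 mm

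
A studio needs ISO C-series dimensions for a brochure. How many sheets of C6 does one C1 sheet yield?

32

Each ISO step halves the sheet: 1 × C1 → 2 × C2 → 4 × C3 → 8 × C4 → …
From C1 to C6 is 5 halving steps: 2^5 = 32.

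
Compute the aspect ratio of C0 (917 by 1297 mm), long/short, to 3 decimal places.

1.414

1297 / 917 = 1.414
Matches √2 ≈ 1.414 — the ISO 216 defining ratio.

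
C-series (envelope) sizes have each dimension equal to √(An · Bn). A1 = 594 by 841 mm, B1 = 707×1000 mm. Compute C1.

648 × 917 mm

Short side: √(594 · 707) = √419958 ≈ 648.0 → 648 mm
Long side: √(841 · 1000) = √841000 ≈ 917.1 → 917 mm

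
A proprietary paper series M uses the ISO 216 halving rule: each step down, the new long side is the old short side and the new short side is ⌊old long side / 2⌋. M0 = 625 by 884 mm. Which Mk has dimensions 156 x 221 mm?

M4

M0: 625 × 884 mm
M1: 442 × 625 mm
M2: 312 × 442 mm
M3: 221 × 312 mm
M4: 156 × 221 mm
M5: 110 × 156 mm
→ matches M4.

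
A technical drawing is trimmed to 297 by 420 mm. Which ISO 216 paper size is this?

A3 (297 × 420 mm)

Aspect ratio 420/297 ≈ 1.414 — close to the ISO √2 ≈ 1.414.
In the A-series (A0 area = 1 m²): A3 = 297 × 420 mm.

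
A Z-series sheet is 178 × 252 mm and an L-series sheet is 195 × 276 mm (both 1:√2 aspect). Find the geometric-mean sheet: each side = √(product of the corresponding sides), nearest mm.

Short side: √(178 · 195) = √34710 ≈ 186.3 → 186 mm
Long side: √(252 · 276) = √69552 ≈ 263.7 → 264 mm

186 × 264 mm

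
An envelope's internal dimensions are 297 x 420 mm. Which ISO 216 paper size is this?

Aspect ratio 420/297 ≈ 1.414 — close to the ISO √2 ≈ 1.414.
In the A-series (A0 area = 1 m²): A3 = 297 × 420 mm.

A3 (297 × 420 mm)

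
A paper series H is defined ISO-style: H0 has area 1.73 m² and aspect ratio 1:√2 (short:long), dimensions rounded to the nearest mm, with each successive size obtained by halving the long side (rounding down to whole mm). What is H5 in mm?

Let H0's short side be w mm. w · w√2 = 1.73 m² = 1,730,000 mm², so w ≈ 1106.0 mm and w√2 ≈ 1564.2 mm → H0 = 1106 × 1564 mm.
H1: ⌊1564/2⌋ × 1106 = 782 × 1106 mm
H2: ⌊1106/2⌋ × 782 = 553 × 782 mm
H3: ⌊782/2⌋ × 553 = 391 × 553 mm
H4: ⌊553/2⌋ × 391 = 276 × 391 mm
H5: ⌊391/2⌋ × 276 = 195 × 276 mm

195 × 276 mm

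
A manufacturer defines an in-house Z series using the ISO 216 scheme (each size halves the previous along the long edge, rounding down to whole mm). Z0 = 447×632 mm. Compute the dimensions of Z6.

Z1: ⌊632/2⌋ × 447 = 316 × 447 mm
Z2: ⌊447/2⌋ × 316 = 223 × 316 mm
Z3: ⌊316/2⌋ × 223 = 158 × 223 mm
Z4: ⌊223/2⌋ × 158 = 111 × 158 mm
Z5: ⌊158/2⌋ × 111 = 79 × 111 mm
Z6: ⌊111/2⌋ × 79 = 55 × 79 mm

55 × 79 mm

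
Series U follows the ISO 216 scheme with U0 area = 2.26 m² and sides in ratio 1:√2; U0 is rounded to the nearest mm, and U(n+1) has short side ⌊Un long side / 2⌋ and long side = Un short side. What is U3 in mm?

Let U0's short side be w mm. w · w√2 = 2.26 m² = 2,260,000 mm², so w ≈ 1264.1 mm and w√2 ≈ 1787.8 mm → U0 = 1264 × 1788 mm.
U1: ⌊1788/2⌋ × 1264 = 894 × 1264 mm
U2: ⌊1264/2⌋ × 894 = 632 × 894 mm
U3: ⌊894/2⌋ × 632 = 447 × 632 mm

447 × 632 mm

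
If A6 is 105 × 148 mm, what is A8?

A7: ⌊148/2⌋ × 105 = 74 × 105 mm
A8: ⌊105/2⌋ × 74 = 52 × 74 mm

52 × 74 mm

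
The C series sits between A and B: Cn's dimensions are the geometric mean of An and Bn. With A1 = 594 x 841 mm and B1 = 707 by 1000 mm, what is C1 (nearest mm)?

648 × 917 mm

Short side: √(594 · 707) = √419958 ≈ 648.0 → 648 mm
Long side: √(841 · 1000) = √841000 ≈ 917.1 → 917 mm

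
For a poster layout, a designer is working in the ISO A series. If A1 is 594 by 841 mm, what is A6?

105 × 148 mm

A2: ⌊841/2⌋ × 594 = 420 × 594 mm
A3: ⌊594/2⌋ × 420 = 297 × 420 mm
A4: ⌊420/2⌋ × 297 = 210 × 297 mm
A5: ⌊297/2⌋ × 210 = 148 × 210 mm
A6: ⌊210/2⌋ × 148 = 105 × 148 mm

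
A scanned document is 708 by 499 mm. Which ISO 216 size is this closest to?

B2 (500 × 707 mm)

Aspect ratio 708/499 ≈ 1.419 — close to the ISO √2 ≈ 1.414.
In the B-series (B0 = 1000 × 1414 mm): B2 = 500 × 707 mm.
Off by 2 mm total — nearest standard size.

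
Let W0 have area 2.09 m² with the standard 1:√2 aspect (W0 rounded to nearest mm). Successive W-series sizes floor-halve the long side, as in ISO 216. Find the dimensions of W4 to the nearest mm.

Let W0's short side be w mm. w · w√2 = 2.09 m² = 2,090,000 mm², so w ≈ 1215.7 mm and w√2 ≈ 1719.2 mm → W0 = 1216 × 1719 mm.
W1: ⌊1719/2⌋ × 1216 = 859 × 1216 mm
W2: ⌊1216/2⌋ × 859 = 608 × 859 mm
W3: ⌊859/2⌋ × 608 = 429 × 608 mm
W4: ⌊608/2⌋ × 429 = 304 × 429 mm

304 × 429 mm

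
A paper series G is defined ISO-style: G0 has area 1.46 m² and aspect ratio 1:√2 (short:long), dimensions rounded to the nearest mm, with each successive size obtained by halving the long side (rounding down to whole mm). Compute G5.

179 × 254 mm

Let G0's short side be w mm. w · w√2 = 1.46 m² = 1,460,000 mm², so w ≈ 1016.1 mm and w√2 ≈ 1436.9 mm → G0 = 1016 × 1437 mm.
G1: ⌊1437/2⌋ × 1016 = 718 × 1016 mm
G2: ⌊1016/2⌋ × 718 = 508 × 718 mm
G3: ⌊718/2⌋ × 508 = 359 × 508 mm
G4: ⌊508/2⌋ × 359 = 254 × 359 mm
G5: ⌊359/2⌋ × 254 = 179 × 254 mm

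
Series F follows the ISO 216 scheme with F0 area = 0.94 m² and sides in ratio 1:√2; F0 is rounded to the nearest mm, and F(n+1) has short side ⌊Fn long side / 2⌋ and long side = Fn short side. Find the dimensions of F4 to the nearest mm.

203 × 288 mm

Let F0's short side be w mm. w · w√2 = 0.94 m² = 940,000 mm², so w ≈ 815.3 mm and w√2 ≈ 1153.0 mm → F0 = 815 × 1153 mm.
F1: ⌊1153/2⌋ × 815 = 576 × 815 mm
F2: ⌊815/2⌋ × 576 = 407 × 576 mm
F3: ⌊576/2⌋ × 407 = 288 × 407 mm
F4: ⌊407/2⌋ × 288 = 203 × 288 mm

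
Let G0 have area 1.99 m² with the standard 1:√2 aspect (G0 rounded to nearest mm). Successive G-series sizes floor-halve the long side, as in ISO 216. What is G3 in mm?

419 × 593 mm

Let G0's short side be w mm. w · w√2 = 1.99 m² = 1,990,000 mm², so w ≈ 1186.2 mm and w√2 ≈ 1677.6 mm → G0 = 1186 × 1678 mm.
G1: ⌊1678/2⌋ × 1186 = 839 × 1186 mm
G2: ⌊1186/2⌋ × 839 = 593 × 839 mm
G3: ⌊839/2⌋ × 593 = 419 × 593 mm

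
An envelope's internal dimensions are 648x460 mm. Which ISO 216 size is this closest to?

C2 (458 × 648 mm)

Aspect ratio 648/460 ≈ 1.409 — close to the ISO √2 ≈ 1.414.
In the C-series (envelope sizes, between A and B): C2 = 458 × 648 mm.
Off by 2 mm total — nearest standard size.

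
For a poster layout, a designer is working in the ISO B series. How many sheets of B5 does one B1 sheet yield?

Each ISO step halves the sheet: 1 × B1 → 2 × B2 → 4 × B3 → 8 × B4 → …
From B1 to B5 is 4 halving steps: 2^4 = 16.

16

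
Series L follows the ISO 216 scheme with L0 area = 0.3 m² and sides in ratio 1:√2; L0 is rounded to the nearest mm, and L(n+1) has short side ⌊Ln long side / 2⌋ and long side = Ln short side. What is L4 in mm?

Let L0's short side be w mm. w · w√2 = 0.3 m² = 300,000 mm², so w ≈ 460.6 mm and w√2 ≈ 651.4 mm → L0 = 461 × 651 mm.
L1: ⌊651/2⌋ × 461 = 325 × 461 mm
L2: ⌊461/2⌋ × 325 = 230 × 325 mm
L3: ⌊325/2⌋ × 230 = 162 × 230 mm
L4: ⌊230/2⌋ × 162 = 115 × 162 mm

115 × 162 mm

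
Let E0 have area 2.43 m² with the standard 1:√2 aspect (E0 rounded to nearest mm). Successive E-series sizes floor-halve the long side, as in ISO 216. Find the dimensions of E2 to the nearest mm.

655 × 927 mm

Let E0's short side be w mm. w · w√2 = 2.43 m² = 2,430,000 mm², so w ≈ 1310.8 mm and w√2 ≈ 1853.8 mm → E0 = 1311 × 1854 mm.
E1: ⌊1854/2⌋ × 1311 = 927 × 1311 mm
E2: ⌊1311/2⌋ × 927 = 655 × 927 mm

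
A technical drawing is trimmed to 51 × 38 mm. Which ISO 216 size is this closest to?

A9 (37 × 52 mm)

Aspect ratio 51/38 ≈ 1.342 (ISO target is √2 ≈ 1.414).
In the A-series (A0 area = 1 m²): A9 = 37 × 52 mm.
Off by 2 mm total — nearest standard size.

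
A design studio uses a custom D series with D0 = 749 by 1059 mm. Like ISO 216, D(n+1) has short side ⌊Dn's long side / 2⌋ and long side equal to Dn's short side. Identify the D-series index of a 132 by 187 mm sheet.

D5

D0: 749 × 1059 mm
D1: 529 × 749 mm
D2: 374 × 529 mm
D3: 264 × 374 mm
D4: 187 × 264 mm
D5: 132 × 187 mm
D6: 93 × 132 mm
→ matches D5.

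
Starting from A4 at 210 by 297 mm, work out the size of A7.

A5: ⌊297/2⌋ × 210 = 148 × 210 mm
A6: ⌊210/2⌋ × 148 = 105 × 148 mm
A7: ⌊148/2⌋ × 105 = 74 × 105 mm

74 × 105 mm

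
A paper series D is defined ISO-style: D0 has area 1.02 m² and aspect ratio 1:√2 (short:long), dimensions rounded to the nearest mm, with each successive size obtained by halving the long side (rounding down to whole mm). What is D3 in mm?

300 × 424 mm

Let D0's short side be w mm. w · w√2 = 1.02 m² = 1,020,000 mm², so w ≈ 849.3 mm and w√2 ≈ 1201.0 mm → D0 = 849 × 1201 mm.
D1: ⌊1201/2⌋ × 849 = 600 × 849 mm
D2: ⌊849/2⌋ × 600 = 424 × 600 mm
D3: ⌊600/2⌋ × 424 = 300 × 424 mm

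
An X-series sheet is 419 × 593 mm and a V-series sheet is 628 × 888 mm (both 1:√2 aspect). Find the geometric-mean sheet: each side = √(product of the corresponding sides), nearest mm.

Short side: √(419 · 628) = √263132 ≈ 513.0 → 513 mm
Long side: √(593 · 888) = √526584 ≈ 725.7 → 726 mm

513 × 726 mm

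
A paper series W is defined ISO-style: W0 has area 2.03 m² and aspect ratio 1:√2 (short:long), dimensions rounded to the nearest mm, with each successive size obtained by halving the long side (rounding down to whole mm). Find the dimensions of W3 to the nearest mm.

Let W0's short side be w mm. w · w√2 = 2.03 m² = 2,030,000 mm², so w ≈ 1198.1 mm and w√2 ≈ 1694.4 mm → W0 = 1198 × 1694 mm.
W1: ⌊1694/2⌋ × 1198 = 847 × 1198 mm
W2: ⌊1198/2⌋ × 847 = 599 × 847 mm
W3: ⌊847/2⌋ × 599 = 423 × 599 mm

423 × 599 mm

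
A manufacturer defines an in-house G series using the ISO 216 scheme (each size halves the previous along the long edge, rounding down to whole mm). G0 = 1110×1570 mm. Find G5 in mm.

G1 = 785 × 1110 mm (from G0 by 1 halving).
G2: ⌊1110/2⌋ × 785 = 555 × 785 mm
G3: ⌊785/2⌋ × 555 = 392 × 555 mm
G4: ⌊555/2⌋ × 392 = 277 × 392 mm
G5: ⌊392/2⌋ × 277 = 196 × 277 mm

196 × 277 mm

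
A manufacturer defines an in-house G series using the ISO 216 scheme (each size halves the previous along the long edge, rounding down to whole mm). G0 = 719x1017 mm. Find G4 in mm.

G1: ⌊1017/2⌋ × 719 = 508 × 719 mm
G2: ⌊719/2⌋ × 508 = 359 × 508 mm
G3: ⌊508/2⌋ × 359 = 254 × 359 mm
G4: ⌊359/2⌋ × 254 = 179 × 254 mm

179 × 254 mm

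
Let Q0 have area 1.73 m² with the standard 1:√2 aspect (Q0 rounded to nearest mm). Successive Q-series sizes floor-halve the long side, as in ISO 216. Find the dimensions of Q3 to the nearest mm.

391 × 553 mm

Let Q0's short side be w mm. w · w√2 = 1.73 m² = 1,730,000 mm², so w ≈ 1106.0 mm and w√2 ≈ 1564.2 mm → Q0 = 1106 × 1564 mm.
Q1: ⌊1564/2⌋ × 1106 = 782 × 1106 mm
Q2: ⌊1106/2⌋ × 782 = 553 × 782 mm
Q3: ⌊782/2⌋ × 553 = 391 × 553 mm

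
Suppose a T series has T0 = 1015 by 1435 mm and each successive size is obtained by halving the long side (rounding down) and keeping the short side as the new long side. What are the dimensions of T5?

179 × 253 mm

T1: ⌊1435/2⌋ × 1015 = 717 × 1015 mm
T2: ⌊1015/2⌋ × 717 = 507 × 717 mm
T3: ⌊717/2⌋ × 507 = 358 × 507 mm
T4: ⌊507/2⌋ × 358 = 253 × 358 mm
T5: ⌊358/2⌋ × 253 = 179 × 253 mm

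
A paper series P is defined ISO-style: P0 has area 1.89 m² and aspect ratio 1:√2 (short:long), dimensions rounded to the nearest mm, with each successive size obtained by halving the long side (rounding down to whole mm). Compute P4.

Let P0's short side be w mm. w · w√2 = 1.89 m² = 1,890,000 mm², so w ≈ 1156.0 mm and w√2 ≈ 1634.9 mm → P0 = 1156 × 1635 mm.
P1: ⌊1635/2⌋ × 1156 = 817 × 1156 mm
P2: ⌊1156/2⌋ × 817 = 578 × 817 mm
P3: ⌊817/2⌋ × 578 = 408 × 578 mm
P4: ⌊578/2⌋ × 408 = 289 × 408 mm

289 × 408 mm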